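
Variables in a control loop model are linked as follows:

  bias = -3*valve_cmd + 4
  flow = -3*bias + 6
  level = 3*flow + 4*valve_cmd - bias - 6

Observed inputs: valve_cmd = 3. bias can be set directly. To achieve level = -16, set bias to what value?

bias = 4

Intervening on bias fixes its value directly, overriding its dependence on valve_cmd.
Substituting into the level equation gives level = -10*bias + 24.
Solve -10*bias + 24 = -16: bias = (-16 - 24) / -10 = 4.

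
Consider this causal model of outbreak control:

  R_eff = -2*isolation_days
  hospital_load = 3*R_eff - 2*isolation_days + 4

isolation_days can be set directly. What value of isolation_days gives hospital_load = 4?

Substituting into the hospital_load equation gives hospital_load = -8*isolation_days + 4.
Solve -8*isolation_days + 4 = 4: isolation_days = (4 - 4) / -8 = 0.

isolation_days = 0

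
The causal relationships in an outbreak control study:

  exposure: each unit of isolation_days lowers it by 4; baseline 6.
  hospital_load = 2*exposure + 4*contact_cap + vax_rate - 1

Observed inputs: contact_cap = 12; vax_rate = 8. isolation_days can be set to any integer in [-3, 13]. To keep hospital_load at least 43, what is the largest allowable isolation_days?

isolation_days = 3

Substituting into the hospital_load equation gives hospital_load = -8*isolation_days + 67.
Require -8*isolation_days + 67 ≥ 43, so isolation_days ≤ 3.
The largest integer in [-3, 13] satisfying this is 3.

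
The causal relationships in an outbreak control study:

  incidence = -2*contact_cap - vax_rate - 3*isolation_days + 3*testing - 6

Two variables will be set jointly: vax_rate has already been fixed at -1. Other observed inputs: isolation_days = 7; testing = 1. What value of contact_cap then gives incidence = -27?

contact_cap = 2

With vax_rate held at -1:
Substituting into the incidence equation gives incidence = -2*contact_cap - 23.
Solve -2*contact_cap - 23 = -27: contact_cap = (-27 + 23) / -2 = 2.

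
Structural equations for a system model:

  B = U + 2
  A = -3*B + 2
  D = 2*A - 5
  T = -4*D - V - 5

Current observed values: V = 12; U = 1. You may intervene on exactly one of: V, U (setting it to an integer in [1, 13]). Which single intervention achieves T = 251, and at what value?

Intervening on V: T = -V + 71. Reaching 251 requires V = -180, outside [1, 13].
Intervening on U: with other inputs at their observed values, T = 24*U + 35. Solving for 251 gives U = 9, within [1, 13].

set U = 9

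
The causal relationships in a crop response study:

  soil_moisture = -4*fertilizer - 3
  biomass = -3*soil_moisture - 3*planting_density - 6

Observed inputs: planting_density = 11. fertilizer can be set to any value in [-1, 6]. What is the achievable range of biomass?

-42 to 42

Substituting into the biomass equation gives biomass = 12*fertilizer - 30.
Linear in fertilizer, so extremes are at the endpoints: fertilizer = -1 gives biomass = -42; fertilizer = 6 gives biomass = 42.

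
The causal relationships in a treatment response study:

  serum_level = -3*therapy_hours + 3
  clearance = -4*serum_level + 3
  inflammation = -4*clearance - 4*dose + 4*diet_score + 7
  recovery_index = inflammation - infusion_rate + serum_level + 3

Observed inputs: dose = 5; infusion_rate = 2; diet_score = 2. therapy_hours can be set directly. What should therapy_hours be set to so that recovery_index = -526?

therapy_hours = 11

Substituting into the clearance equation gives clearance = 12*therapy_hours - 9.
So inflammation = -48*therapy_hours + 31.
recovery_index becomes -51*therapy_hours + 35.
Solve -51*therapy_hours + 35 = -526: therapy_hours = (-526 - 35) / -51 = 11.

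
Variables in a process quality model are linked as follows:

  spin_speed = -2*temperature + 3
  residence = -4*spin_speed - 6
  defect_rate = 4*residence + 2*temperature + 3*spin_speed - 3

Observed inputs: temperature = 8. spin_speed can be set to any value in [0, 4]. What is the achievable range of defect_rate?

Intervening on spin_speed fixes its value directly, overriding its dependence on temperature.
Substituting into the defect_rate equation gives defect_rate = -13*spin_speed - 11.
Linear in spin_speed, so extremes are at the endpoints: spin_speed = 0 gives defect_rate = -11; spin_speed = 4 gives defect_rate = -63.

-63 to -11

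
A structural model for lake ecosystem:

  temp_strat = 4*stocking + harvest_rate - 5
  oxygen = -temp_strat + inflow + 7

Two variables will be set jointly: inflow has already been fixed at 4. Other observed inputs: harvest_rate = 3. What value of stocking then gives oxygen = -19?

stocking = 8

With inflow held at 4:
Substituting into the temp_strat equation gives temp_strat = 4*stocking - 2.
Substituting into the oxygen equation gives oxygen = -4*stocking + 13.
Solve -4*stocking + 13 = -19: stocking = (-19 - 13) / -4 = 8.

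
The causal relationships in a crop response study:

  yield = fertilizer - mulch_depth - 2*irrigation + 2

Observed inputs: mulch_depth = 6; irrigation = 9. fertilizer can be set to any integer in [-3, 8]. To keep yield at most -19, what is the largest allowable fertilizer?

fertilizer = 3

Substituting into the yield equation gives yield = fertilizer - 22.
Require fertilizer - 22 ≤ -19, so fertilizer ≤ 3.
The largest integer in [-3, 8] satisfying this is 3.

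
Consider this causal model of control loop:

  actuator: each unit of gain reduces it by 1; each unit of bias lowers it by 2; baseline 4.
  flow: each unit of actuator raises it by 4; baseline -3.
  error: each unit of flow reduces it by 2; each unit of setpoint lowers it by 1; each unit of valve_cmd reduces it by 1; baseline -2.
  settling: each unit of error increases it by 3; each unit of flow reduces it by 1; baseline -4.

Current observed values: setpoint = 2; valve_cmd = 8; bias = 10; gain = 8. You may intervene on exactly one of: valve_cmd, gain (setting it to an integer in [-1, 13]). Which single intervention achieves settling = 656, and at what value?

set valve_cmd = 7

Intervening on valve_cmd: with other inputs at their observed values, settling = -3*valve_cmd + 677. Solving for 656 gives valve_cmd = 7, within [-1, 13].
Intervening on gain: settling = 28*gain + 429. Reaching 656 requires gain = 227/28, not an integer.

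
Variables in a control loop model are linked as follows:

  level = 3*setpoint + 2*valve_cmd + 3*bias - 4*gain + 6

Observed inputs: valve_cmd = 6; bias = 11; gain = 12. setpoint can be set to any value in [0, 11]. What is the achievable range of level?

3 to 36

Substituting into the level equation gives level = 3*setpoint + 3.
Linear in setpoint, so extremes are at the endpoints: setpoint = 0 gives level = 3; setpoint = 11 gives level = 36.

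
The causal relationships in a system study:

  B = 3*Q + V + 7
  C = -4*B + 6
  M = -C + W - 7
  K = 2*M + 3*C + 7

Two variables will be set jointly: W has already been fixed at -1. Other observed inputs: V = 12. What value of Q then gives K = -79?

Q = 0

With W held at -1:
Substituting into the B equation gives B = 3*Q + 19.
Substituting into the C equation gives C = -12*Q - 70.
M becomes 12*Q + 62.
K becomes -12*Q - 79.
Solve -12*Q - 79 = -79: Q = (-79 + 79) / -12 = 0.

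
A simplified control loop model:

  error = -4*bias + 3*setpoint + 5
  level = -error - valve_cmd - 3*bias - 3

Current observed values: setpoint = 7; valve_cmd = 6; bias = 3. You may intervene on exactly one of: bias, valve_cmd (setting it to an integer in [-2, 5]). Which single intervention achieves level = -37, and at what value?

set bias = -2

Intervening on bias: with other inputs at their observed values, level = bias - 35. Solving for -37 gives bias = -2, within [-2, 5].
Intervening on valve_cmd: level = -valve_cmd - 26. Reaching -37 requires valve_cmd = 11, outside [-2, 5].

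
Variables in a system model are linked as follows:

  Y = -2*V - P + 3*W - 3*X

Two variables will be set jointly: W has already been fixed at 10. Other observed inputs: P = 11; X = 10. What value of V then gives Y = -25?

With W held at 10:
Substituting into the Y equation gives Y = -2*V - 11.
Solve -2*V - 11 = -25: V = (-25 + 11) / -2 = 7.

V = 7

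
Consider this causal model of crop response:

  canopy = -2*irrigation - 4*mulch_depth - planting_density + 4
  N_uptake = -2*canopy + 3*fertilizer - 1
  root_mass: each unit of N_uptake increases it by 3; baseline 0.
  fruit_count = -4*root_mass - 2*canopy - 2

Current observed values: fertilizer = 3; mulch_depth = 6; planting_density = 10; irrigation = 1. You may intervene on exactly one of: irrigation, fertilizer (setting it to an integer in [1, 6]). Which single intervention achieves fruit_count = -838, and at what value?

set fertilizer = 4

Intervening on irrigation: fruit_count = -44*irrigation - 758. Reaching -838 requires irrigation = 20/11, not an integer.
Intervening on fertilizer: with other inputs at their observed values, fruit_count = -36*fertilizer - 694. Solving for -838 gives fertilizer = 4, within [1, 6].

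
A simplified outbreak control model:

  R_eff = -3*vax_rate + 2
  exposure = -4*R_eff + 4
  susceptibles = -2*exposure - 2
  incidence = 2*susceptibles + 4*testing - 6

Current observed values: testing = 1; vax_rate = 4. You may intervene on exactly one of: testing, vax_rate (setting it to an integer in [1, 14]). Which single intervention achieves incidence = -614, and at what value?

Intervening on testing: incidence = 4*testing - 186. Reaching -614 requires testing = -107, outside [1, 14].
Intervening on vax_rate: with other inputs at their observed values, incidence = -48*vax_rate + 10. Solving for -614 gives vax_rate = 13, within [1, 14].

set vax_rate = 13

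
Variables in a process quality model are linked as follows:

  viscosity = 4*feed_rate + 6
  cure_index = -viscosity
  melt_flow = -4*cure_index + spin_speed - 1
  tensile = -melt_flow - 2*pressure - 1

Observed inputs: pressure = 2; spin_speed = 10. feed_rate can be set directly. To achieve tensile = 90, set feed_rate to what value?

feed_rate = -8

Substituting into the cure_index equation gives cure_index = -4*feed_rate - 6.
So melt_flow = 16*feed_rate + 33.
So tensile = -16*feed_rate - 38.
Solve -16*feed_rate - 38 = 90: feed_rate = (90 + 38) / -16 = -8.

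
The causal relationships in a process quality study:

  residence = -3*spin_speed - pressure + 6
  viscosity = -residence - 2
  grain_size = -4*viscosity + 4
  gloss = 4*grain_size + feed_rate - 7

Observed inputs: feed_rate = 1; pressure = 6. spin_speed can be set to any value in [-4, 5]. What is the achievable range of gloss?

Substituting into the residence equation gives residence = -3*spin_speed.
Substituting into the viscosity equation gives viscosity = 3*spin_speed - 2.
grain_size becomes -12*spin_speed + 12.
gloss becomes -48*spin_speed + 42.
Linear in spin_speed, so extremes are at the endpoints: spin_speed = -4 gives gloss = 234; spin_speed = 5 gives gloss = -198.

-198 to 234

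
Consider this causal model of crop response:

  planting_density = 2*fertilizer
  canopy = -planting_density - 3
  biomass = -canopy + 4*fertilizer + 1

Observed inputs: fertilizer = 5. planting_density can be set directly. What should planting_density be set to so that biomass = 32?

planting_density = 8

Intervening on planting_density fixes its value directly, overriding its dependence on fertilizer.
Substituting into the biomass equation gives biomass = planting_density + 24.
Solve planting_density + 24 = 32: planting_density = (32 - 24) / 1 = 8.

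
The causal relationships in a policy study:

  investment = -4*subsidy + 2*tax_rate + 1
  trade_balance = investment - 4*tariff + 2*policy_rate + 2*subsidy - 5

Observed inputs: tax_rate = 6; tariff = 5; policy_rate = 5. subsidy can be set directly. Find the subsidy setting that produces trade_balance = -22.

subsidy = 10

Substituting into the investment equation gives investment = -4*subsidy + 13.
Substituting into the trade_balance equation gives trade_balance = -2*subsidy - 2.
Solve -2*subsidy - 2 = -22: subsidy = (-22 + 2) / -2 = 10.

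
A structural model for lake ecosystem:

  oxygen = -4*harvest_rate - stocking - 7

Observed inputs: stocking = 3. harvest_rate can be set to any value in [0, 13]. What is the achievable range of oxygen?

-62 to -10

Substituting into the oxygen equation gives oxygen = -4*harvest_rate - 10.
Linear in harvest_rate, so extremes are at the endpoints: harvest_rate = 0 gives oxygen = -10; harvest_rate = 13 gives oxygen = -62.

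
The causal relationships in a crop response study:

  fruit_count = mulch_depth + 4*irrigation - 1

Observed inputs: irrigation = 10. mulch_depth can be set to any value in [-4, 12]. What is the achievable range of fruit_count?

35 to 51

Substituting into the fruit_count equation gives fruit_count = mulch_depth + 39.
Linear in mulch_depth, so extremes are at the endpoints: mulch_depth = -4 gives fruit_count = 35; mulch_depth = 12 gives fruit_count = 51.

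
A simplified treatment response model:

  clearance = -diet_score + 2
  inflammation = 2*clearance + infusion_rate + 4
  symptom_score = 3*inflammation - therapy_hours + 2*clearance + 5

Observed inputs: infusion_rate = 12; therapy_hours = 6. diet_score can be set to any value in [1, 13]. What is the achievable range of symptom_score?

-41 to 55

Substituting into the inflammation equation gives inflammation = -2*diet_score + 20.
Substituting into the symptom_score equation gives symptom_score = -8*diet_score + 63.
Linear in diet_score, so extremes are at the endpoints: diet_score = 1 gives symptom_score = 55; diet_score = 13 gives symptom_score = -41.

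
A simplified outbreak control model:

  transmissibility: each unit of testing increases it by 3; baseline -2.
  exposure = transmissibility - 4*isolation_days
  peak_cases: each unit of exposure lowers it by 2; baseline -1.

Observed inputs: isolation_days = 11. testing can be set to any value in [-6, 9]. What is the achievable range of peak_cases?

Substituting into the exposure equation gives exposure = 3*testing - 46.
This gives peak_cases = -6*testing + 91.
Linear in testing, so extremes are at the endpoints: testing = -6 gives peak_cases = 127; testing = 9 gives peak_cases = 37.

37 to 127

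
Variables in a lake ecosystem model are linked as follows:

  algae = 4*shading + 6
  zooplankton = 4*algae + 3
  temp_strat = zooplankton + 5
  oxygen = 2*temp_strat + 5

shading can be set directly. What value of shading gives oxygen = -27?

Substituting into the zooplankton equation gives zooplankton = 16*shading + 27.
Substituting into the temp_strat equation gives temp_strat = 16*shading + 32.
Substituting into the oxygen equation gives oxygen = 32*shading + 69.
Solve 32*shading + 69 = -27: shading = (-27 - 69) / 32 = -3.

shading = -3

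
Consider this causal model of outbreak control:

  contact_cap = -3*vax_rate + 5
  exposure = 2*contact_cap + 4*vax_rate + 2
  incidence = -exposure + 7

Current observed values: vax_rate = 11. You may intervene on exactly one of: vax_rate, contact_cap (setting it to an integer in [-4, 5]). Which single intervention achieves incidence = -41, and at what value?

set contact_cap = 1

Intervening on vax_rate: incidence = 2*vax_rate - 5. Reaching -41 requires vax_rate = -18, outside [-4, 5].
Intervening on contact_cap: with other inputs at their observed values, incidence = -2*contact_cap - 39. Solving for -41 gives contact_cap = 1, within [-4, 5].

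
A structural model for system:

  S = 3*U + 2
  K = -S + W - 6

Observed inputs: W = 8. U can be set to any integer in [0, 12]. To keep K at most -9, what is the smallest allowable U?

U = 3

Substituting into the K equation gives K = -3*U.
Require -3*U ≤ -9, so U ≥ 3.
The smallest integer in [0, 12] satisfying this is 3.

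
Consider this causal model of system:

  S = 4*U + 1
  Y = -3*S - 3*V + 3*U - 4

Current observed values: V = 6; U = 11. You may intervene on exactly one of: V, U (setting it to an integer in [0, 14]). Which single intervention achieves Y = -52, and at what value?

set U = 3

Intervening on V: Y = -3*V - 106. Reaching -52 requires V = -18, outside [0, 14].
Intervening on U: with other inputs at their observed values, Y = -9*U - 25. Solving for -52 gives U = 3, within [0, 14].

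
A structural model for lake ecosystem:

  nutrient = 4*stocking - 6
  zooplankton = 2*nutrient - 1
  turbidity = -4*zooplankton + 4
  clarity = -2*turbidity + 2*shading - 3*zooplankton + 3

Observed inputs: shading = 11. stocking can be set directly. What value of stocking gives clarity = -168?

stocking = -3

Substituting into the zooplankton equation gives zooplankton = 8*stocking - 13.
Substituting into the turbidity equation gives turbidity = -32*stocking + 56.
Substituting into the clarity equation gives clarity = 40*stocking - 48.
Solve 40*stocking - 48 = -168: stocking = (-168 + 48) / 40 = -3.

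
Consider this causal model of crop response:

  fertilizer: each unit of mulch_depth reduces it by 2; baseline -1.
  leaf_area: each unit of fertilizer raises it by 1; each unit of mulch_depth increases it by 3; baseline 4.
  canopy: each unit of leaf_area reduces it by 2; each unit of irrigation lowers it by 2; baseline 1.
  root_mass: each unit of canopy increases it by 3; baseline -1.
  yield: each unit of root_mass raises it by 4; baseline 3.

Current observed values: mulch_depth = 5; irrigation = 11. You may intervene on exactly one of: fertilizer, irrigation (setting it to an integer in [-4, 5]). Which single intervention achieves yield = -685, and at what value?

Intervening on fertilizer: with other inputs at their observed values, yield = -24*fertilizer - 709. Solving for -685 gives fertilizer = -1, within [-4, 5].
Intervening on irrigation: yield = -24*irrigation - 181. Reaching -685 requires irrigation = 21, outside [-4, 5].

set fertilizer = -1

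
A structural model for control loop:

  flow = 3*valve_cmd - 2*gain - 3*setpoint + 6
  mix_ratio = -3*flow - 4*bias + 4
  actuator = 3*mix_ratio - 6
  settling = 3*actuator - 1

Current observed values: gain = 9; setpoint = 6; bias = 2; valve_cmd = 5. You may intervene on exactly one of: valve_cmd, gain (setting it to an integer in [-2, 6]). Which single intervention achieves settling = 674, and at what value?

set valve_cmd = 1

Intervening on valve_cmd: with other inputs at their observed values, settling = -81*valve_cmd + 755. Solving for 674 gives valve_cmd = 1, within [-2, 6].
Intervening on gain: settling = 54*gain - 136. Reaching 674 requires gain = 15, outside [-2, 6].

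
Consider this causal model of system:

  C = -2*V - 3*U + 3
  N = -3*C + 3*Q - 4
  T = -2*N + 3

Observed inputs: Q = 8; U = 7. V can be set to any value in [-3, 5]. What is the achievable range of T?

Substituting into the C equation gives C = -2*V - 18.
So N = 6*V + 74.
Substituting into the T equation gives T = -12*V - 145.
Linear in V, so extremes are at the endpoints: V = -3 gives T = -109; V = 5 gives T = -205.

-205 to -109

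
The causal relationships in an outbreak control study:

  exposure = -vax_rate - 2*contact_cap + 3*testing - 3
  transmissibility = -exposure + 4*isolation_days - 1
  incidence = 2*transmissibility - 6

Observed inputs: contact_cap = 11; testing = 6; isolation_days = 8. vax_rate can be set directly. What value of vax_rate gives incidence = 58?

vax_rate = -6

Substituting into the exposure equation gives exposure = -vax_rate - 7.
Substituting into the transmissibility equation gives transmissibility = vax_rate + 38.
This gives incidence = 2*vax_rate + 70.
Solve 2*vax_rate + 70 = 58: vax_rate = (58 - 70) / 2 = -6.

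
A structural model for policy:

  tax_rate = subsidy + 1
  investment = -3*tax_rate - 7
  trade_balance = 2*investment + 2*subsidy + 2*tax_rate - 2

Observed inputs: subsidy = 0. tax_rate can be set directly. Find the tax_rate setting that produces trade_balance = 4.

tax_rate = -5

Intervening on tax_rate fixes its value directly, overriding its dependence on subsidy.
Substituting into the trade_balance equation gives trade_balance = -4*tax_rate - 16.
Solve -4*tax_rate - 16 = 4: tax_rate = (4 + 16) / -4 = -5.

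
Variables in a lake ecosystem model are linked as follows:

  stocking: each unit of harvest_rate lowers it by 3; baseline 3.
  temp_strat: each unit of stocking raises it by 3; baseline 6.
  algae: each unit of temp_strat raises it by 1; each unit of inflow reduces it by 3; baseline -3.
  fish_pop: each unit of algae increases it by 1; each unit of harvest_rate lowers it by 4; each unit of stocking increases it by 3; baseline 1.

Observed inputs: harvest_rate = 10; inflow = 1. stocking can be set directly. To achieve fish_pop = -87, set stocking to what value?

stocking = -8

Intervening on stocking fixes its value directly, overriding its dependence on harvest_rate.
Substituting into the algae equation gives algae = 3*stocking.
fish_pop becomes 6*stocking - 39.
Solve 6*stocking - 39 = -87: stocking = (-87 + 39) / 6 = -8.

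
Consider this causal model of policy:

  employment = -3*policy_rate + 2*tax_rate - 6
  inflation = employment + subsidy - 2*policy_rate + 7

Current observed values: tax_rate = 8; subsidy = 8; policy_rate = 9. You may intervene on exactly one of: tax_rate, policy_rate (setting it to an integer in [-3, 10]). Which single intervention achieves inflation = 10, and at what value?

set policy_rate = 3

Intervening on tax_rate: inflation = 2*tax_rate - 36. Reaching 10 requires tax_rate = 23, outside [-3, 10].
Intervening on policy_rate: with other inputs at their observed values, inflation = -5*policy_rate + 25. Solving for 10 gives policy_rate = 3, within [-3, 10].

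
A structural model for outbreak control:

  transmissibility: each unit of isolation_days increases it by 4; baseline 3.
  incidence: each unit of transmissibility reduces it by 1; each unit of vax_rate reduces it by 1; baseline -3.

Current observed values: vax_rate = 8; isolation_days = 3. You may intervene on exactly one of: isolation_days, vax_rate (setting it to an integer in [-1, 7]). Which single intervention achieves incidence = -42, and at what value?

set isolation_days = 7

Intervening on isolation_days: with other inputs at their observed values, incidence = -4*isolation_days - 14. Solving for -42 gives isolation_days = 7, within [-1, 7].
Intervening on vax_rate: incidence = -vax_rate - 18. Reaching -42 requires vax_rate = 24, outside [-1, 7].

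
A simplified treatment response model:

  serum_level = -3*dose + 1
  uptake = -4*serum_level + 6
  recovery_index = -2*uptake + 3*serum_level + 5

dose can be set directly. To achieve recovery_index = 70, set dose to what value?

Substituting into the uptake equation gives uptake = 12*dose + 2.
This gives recovery_index = -33*dose + 4.
Solve -33*dose + 4 = 70: dose = (70 - 4) / -33 = -2.

dose = -2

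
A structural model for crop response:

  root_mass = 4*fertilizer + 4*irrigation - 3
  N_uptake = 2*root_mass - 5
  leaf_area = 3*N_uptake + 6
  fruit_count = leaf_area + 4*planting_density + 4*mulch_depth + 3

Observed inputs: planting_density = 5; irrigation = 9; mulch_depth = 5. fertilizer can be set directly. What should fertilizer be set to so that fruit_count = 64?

fertilizer = -7

Substituting into the root_mass equation gives root_mass = 4*fertilizer + 33.
Substituting into the N_uptake equation gives N_uptake = 8*fertilizer + 61.
Substituting into the leaf_area equation gives leaf_area = 24*fertilizer + 189.
This gives fruit_count = 24*fertilizer + 232.
Solve 24*fertilizer + 232 = 64: fertilizer = (64 - 232) / 24 = -7.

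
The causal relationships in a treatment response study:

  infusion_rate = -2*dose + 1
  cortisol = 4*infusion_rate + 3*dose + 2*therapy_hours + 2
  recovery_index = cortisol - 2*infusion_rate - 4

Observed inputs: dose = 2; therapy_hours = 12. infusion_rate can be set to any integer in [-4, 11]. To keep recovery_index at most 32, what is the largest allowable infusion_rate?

infusion_rate = 2

Intervening on infusion_rate fixes its value directly, overriding its dependence on dose.
Substituting into the cortisol equation gives cortisol = 4*infusion_rate + 32.
recovery_index becomes 2*infusion_rate + 28.
Require 2*infusion_rate + 28 ≤ 32, so infusion_rate ≤ 2.
The largest integer in [-4, 11] satisfying this is 2.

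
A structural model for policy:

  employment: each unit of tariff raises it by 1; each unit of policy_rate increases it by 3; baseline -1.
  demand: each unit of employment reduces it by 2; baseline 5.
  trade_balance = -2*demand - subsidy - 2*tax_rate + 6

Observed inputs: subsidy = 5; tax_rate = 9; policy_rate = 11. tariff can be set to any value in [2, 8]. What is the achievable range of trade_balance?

109 to 133

Substituting into the employment equation gives employment = tariff + 32.
So demand = -2*tariff - 59.
Substituting into the trade_balance equation gives trade_balance = 4*tariff + 101.
Linear in tariff, so extremes are at the endpoints: tariff = 2 gives trade_balance = 109; tariff = 8 gives trade_balance = 133.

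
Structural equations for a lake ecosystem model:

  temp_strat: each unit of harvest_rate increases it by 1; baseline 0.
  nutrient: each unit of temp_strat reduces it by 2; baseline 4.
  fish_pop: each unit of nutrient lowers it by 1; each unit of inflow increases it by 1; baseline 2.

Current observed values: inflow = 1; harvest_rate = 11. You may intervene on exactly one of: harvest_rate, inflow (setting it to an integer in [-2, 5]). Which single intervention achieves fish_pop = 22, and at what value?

set inflow = 2

Intervening on harvest_rate: fish_pop = 2*harvest_rate - 1. Reaching 22 requires harvest_rate = 23/2, not an integer.
Intervening on inflow: with other inputs at their observed values, fish_pop = inflow + 20. Solving for 22 gives inflow = 2, within [-2, 5].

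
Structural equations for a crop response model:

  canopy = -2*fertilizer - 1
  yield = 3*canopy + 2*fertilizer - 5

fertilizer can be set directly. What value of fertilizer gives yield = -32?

Substituting into the yield equation gives yield = -4*fertilizer - 8.
Solve -4*fertilizer - 8 = -32: fertilizer = (-32 + 8) / -4 = 6.

fertilizer = 6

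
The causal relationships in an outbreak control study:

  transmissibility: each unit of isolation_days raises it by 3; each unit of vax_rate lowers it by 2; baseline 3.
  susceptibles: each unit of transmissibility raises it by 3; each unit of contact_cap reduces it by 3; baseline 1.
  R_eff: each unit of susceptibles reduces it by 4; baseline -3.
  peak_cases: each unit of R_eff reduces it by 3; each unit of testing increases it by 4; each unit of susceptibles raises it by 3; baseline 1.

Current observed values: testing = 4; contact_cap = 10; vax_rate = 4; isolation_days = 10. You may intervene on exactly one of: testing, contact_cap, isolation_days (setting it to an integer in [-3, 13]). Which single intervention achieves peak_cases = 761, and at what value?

Intervening on testing: peak_cases = 4*testing + 700. Reaching 761 requires testing = 61/4, not an integer.
Intervening on contact_cap: with other inputs at their observed values, peak_cases = -45*contact_cap + 1166. Solving for 761 gives contact_cap = 9, within [-3, 13].
Intervening on isolation_days: peak_cases = 135*isolation_days - 634. Reaching 761 requires isolation_days = 31/3, not an integer.

set contact_cap = 9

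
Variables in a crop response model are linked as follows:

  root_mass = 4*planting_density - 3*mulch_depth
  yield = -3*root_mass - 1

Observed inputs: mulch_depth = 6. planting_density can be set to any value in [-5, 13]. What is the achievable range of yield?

Substituting into the root_mass equation gives root_mass = 4*planting_density - 18.
This gives yield = -12*planting_density + 53.
Linear in planting_density, so extremes are at the endpoints: planting_density = -5 gives yield = 113; planting_density = 13 gives yield = -103.

-103 to 113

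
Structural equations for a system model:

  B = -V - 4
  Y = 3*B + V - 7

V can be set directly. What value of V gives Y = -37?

V = 9

Substituting into the Y equation gives Y = -2*V - 19.
Solve -2*V - 19 = -37: V = (-37 + 19) / -2 = 9.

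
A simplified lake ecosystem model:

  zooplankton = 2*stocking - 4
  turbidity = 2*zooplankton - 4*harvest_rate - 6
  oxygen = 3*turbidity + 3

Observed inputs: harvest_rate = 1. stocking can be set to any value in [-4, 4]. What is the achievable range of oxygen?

-99 to -3

Substituting into the turbidity equation gives turbidity = 4*stocking - 18.
So oxygen = 12*stocking - 51.
Linear in stocking, so extremes are at the endpoints: stocking = -4 gives oxygen = -99; stocking = 4 gives oxygen = -3.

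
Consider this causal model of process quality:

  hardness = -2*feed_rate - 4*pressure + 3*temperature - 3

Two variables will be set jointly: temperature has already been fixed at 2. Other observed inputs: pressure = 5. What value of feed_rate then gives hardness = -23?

With temperature held at 2:
Substituting into the hardness equation gives hardness = -2*feed_rate - 17.
Solve -2*feed_rate - 17 = -23: feed_rate = (-23 + 17) / -2 = 3.

feed_rate = 3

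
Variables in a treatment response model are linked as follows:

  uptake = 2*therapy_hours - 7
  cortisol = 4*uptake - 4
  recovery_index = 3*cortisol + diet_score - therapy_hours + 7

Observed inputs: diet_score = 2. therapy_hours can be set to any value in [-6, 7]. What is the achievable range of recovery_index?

Substituting into the cortisol equation gives cortisol = 8*therapy_hours - 32.
So recovery_index = 23*therapy_hours - 87.
Linear in therapy_hours, so extremes are at the endpoints: therapy_hours = -6 gives recovery_index = -225; therapy_hours = 7 gives recovery_index = 74.

-225 to 74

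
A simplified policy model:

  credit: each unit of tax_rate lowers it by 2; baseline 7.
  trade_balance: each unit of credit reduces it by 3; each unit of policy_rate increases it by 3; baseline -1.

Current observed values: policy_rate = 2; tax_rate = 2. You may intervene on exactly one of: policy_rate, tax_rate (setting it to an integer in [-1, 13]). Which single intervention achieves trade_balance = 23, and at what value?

set policy_rate = 11

Intervening on policy_rate: with other inputs at their observed values, trade_balance = 3*policy_rate - 10. Solving for 23 gives policy_rate = 11, within [-1, 13].
Intervening on tax_rate: trade_balance = 6*tax_rate - 16. Reaching 23 requires tax_rate = 13/2, not an integer.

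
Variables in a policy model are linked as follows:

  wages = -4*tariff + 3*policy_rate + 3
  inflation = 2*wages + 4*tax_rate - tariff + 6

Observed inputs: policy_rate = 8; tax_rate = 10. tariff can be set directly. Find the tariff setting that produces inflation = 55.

Substituting into the wages equation gives wages = -4*tariff + 27.
Substituting into the inflation equation gives inflation = -9*tariff + 100.
Solve -9*tariff + 100 = 55: tariff = (55 - 100) / -9 = 5.

tariff = 5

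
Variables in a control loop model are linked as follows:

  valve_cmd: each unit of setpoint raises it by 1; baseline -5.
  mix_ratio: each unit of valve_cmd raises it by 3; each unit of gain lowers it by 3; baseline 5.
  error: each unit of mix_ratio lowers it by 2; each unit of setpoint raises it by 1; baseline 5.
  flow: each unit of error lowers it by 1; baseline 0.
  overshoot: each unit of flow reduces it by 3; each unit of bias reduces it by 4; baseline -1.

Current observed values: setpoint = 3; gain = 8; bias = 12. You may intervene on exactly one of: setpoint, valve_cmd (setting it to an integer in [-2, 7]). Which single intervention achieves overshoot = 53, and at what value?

Intervening on setpoint: overshoot = -15*setpoint + 170. Reaching 53 requires setpoint = 39/5, not an integer.
Intervening on valve_cmd: with other inputs at their observed values, overshoot = -18*valve_cmd + 89. Solving for 53 gives valve_cmd = 2, within [-2, 7].

set valve_cmd = 2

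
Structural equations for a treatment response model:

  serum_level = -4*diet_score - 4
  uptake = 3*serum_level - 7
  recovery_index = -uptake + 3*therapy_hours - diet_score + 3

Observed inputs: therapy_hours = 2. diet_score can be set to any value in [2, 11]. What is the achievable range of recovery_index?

Substituting into the uptake equation gives uptake = -12*diet_score - 19.
Substituting into the recovery_index equation gives recovery_index = 11*diet_score + 28.
Linear in diet_score, so extremes are at the endpoints: diet_score = 2 gives recovery_index = 50; diet_score = 11 gives recovery_index = 149.

50 to 149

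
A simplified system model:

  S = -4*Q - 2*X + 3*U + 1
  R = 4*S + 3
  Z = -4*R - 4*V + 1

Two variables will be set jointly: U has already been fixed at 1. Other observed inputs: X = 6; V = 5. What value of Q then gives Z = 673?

With U held at 1:
Substituting into the S equation gives S = -4*Q - 8.
Substituting into the R equation gives R = -16*Q - 29.
Substituting into the Z equation gives Z = 64*Q + 97.
Solve 64*Q + 97 = 673: Q = (673 - 97) / 64 = 9.

Q = 9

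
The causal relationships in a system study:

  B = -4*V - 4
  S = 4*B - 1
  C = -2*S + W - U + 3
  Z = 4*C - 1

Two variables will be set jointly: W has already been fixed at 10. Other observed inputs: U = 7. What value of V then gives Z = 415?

V = 2

With W held at 10:
Substituting into the S equation gives S = -16*V - 17.
Substituting into the C equation gives C = 32*V + 40.
Substituting into the Z equation gives Z = 128*V + 159.
Solve 128*V + 159 = 415: V = (415 - 159) / 128 = 2.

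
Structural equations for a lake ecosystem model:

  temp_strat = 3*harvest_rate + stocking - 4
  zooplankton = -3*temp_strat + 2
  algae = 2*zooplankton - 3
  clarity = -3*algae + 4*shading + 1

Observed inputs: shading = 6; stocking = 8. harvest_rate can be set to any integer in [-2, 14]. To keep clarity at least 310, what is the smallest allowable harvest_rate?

harvest_rate = 4

Substituting into the temp_strat equation gives temp_strat = 3*harvest_rate + 4.
Substituting into the zooplankton equation gives zooplankton = -9*harvest_rate - 10.
algae becomes -18*harvest_rate - 23.
Substituting into the clarity equation gives clarity = 54*harvest_rate + 94.
Require 54*harvest_rate + 94 ≥ 310, so harvest_rate ≥ 4.
The smallest integer in [-2, 14] satisfying this is 4.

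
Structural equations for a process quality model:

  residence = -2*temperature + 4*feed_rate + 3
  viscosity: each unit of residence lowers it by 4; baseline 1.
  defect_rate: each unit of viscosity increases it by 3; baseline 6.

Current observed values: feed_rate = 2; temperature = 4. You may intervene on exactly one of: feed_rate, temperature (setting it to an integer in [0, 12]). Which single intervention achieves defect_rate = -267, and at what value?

Intervening on feed_rate: with other inputs at their observed values, defect_rate = -48*feed_rate + 69. Solving for -267 gives feed_rate = 7, within [0, 12].
Intervening on temperature: defect_rate = 24*temperature - 123. Reaching -267 requires temperature = -6, outside [0, 12].

set feed_rate = 7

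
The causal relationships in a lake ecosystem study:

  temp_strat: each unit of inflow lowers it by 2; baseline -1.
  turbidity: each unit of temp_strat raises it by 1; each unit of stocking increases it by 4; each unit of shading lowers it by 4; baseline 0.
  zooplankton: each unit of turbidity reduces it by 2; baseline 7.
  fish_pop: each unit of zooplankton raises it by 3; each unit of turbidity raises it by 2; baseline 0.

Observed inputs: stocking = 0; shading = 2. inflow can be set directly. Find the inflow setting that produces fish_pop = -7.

inflow = -8

Substituting into the turbidity equation gives turbidity = -2*inflow - 9.
Substituting into the zooplankton equation gives zooplankton = 4*inflow + 25.
This gives fish_pop = 8*inflow + 57.
Solve 8*inflow + 57 = -7: inflow = (-7 - 57) / 8 = -8.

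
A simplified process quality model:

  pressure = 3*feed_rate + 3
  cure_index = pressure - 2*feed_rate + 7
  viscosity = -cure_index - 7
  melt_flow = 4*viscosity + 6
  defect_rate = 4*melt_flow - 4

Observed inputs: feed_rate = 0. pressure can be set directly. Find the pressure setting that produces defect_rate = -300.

pressure = 6

Intervening on pressure fixes its value directly, overriding its dependence on feed_rate.
Substituting into the cure_index equation gives cure_index = pressure + 7.
This gives viscosity = -pressure - 14.
melt_flow becomes -4*pressure - 50.
defect_rate becomes -16*pressure - 204.
Solve -16*pressure - 204 = -300: pressure = (-300 + 204) / -16 = 6.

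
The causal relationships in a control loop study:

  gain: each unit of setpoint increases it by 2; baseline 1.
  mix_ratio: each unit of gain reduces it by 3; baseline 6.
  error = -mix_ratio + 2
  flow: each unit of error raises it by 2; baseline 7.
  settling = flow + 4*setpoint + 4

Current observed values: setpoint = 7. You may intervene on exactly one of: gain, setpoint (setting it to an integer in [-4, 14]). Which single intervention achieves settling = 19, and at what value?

Intervening on gain: with other inputs at their observed values, settling = 6*gain + 31. Solving for 19 gives gain = -2, within [-4, 14].
Intervening on setpoint: settling = 16*setpoint + 9. Reaching 19 requires setpoint = 5/8, not an integer.

set gain = -2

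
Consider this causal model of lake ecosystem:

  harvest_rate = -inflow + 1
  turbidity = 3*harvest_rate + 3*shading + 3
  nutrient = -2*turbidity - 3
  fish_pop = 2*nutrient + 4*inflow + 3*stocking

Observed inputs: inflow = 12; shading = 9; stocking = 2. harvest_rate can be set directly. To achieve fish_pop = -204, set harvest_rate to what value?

Intervening on harvest_rate fixes its value directly, overriding its dependence on inflow.
Substituting into the turbidity equation gives turbidity = 3*harvest_rate + 30.
So nutrient = -6*harvest_rate - 63.
Substituting into the fish_pop equation gives fish_pop = -12*harvest_rate - 72.
Solve -12*harvest_rate - 72 = -204: harvest_rate = (-204 + 72) / -12 = 11.

harvest_rate = 11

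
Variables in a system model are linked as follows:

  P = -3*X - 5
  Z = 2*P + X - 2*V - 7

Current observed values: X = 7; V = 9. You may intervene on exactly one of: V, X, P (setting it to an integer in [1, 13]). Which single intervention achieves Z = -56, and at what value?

Intervening on V: with other inputs at their observed values, Z = -2*V - 52. Solving for -56 gives V = 2, within [1, 13].
Intervening on X: Z = -5*X - 35. Reaching -56 requires X = 21/5, not an integer.
Intervening on P: Z = 2*P - 18. Reaching -56 requires P = -19, outside [1, 13].

set V = 2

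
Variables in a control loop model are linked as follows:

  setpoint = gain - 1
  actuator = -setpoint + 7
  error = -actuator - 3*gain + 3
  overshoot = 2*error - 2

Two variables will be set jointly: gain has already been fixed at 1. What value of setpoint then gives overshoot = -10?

setpoint = 3

With gain held at 1:
Intervening on setpoint fixes its value directly, overriding its dependence on gain.
Substituting into the error equation gives error = setpoint - 7.
This gives overshoot = 2*setpoint - 16.
Solve 2*setpoint - 16 = -10: setpoint = (-10 + 16) / 2 = 3.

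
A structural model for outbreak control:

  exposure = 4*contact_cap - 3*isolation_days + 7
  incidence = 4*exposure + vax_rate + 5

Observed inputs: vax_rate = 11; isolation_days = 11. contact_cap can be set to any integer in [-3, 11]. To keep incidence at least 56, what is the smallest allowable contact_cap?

contact_cap = 9

Substituting into the exposure equation gives exposure = 4*contact_cap - 26.
incidence becomes 16*contact_cap - 88.
Require 16*contact_cap - 88 ≥ 56, so contact_cap ≥ 9.
The smallest integer in [-3, 11] satisfying this is 9.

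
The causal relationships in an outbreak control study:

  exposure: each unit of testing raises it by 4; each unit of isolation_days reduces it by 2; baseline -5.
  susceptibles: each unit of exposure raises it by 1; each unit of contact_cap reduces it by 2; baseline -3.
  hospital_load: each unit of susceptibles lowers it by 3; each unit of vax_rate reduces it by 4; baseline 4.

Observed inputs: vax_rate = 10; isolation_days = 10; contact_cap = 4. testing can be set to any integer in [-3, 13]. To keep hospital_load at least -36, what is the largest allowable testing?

testing = 9

Substituting into the exposure equation gives exposure = 4*testing - 25.
susceptibles becomes 4*testing - 36.
So hospital_load = -12*testing + 72.
Require -12*testing + 72 ≥ -36, so testing ≤ 9.
The largest integer in [-3, 13] satisfying this is 9.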